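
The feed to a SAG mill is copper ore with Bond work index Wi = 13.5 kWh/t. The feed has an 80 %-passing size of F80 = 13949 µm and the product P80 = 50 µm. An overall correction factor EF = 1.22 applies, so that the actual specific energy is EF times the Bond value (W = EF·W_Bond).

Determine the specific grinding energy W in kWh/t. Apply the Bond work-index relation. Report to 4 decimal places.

W = 10 Wi / √P80 − 10 Wi / √F80
1/√50 = 0.141421;  1/√13949 = 0.008467
W = 10·13.5·(0.141421 − 0.008467) = 17.9488 kWh/t
Apply correction: 17.9488 × 1.22 = 21.8976 kWh/t

W = 21.8976 kWh/t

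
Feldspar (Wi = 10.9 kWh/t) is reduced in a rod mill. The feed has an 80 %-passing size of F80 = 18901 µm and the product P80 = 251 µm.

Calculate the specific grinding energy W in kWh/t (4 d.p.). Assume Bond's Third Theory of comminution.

Bond: W = 10·Wi·(1/√P80 − 1/√F80)
1/√251 = 0.063119;  1/√18901 = 0.007274
W = 10·10.9·(0.063119 − 0.007274) = 6.0872 kWh/t

W = 6.0872 kWh/t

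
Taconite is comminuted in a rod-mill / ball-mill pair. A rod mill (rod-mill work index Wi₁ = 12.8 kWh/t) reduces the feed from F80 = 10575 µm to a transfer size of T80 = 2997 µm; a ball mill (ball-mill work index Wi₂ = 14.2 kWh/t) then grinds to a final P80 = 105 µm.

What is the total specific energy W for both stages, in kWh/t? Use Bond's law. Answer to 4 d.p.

W = 12.3573 kWh/t

Bond: W = 10·Wi·(1/√P80 − 1/√F80)
Stage 1 (10575→2997 µm, Wi₁=12.8): W₁ = 10·12.8·(0.018267 − 0.009724) = 1.0934 kWh/t
Stage 2 (2997→105 µm, Wi₂=14.2): W₂ = 10·14.2·(0.097590 − 0.018267) = 11.2639 kWh/t
W = W₁ + W₂ = 1.0934 + 11.2639 = 12.3573 kWh/t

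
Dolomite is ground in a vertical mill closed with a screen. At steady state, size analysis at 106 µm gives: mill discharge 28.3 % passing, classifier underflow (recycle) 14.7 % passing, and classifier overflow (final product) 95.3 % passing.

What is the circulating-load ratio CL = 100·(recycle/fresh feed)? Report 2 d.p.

Let r = R/F. Size balance at 106 µm:
d + r·d = r·u + o → r(d−u) = o−d
r = (95.3 − 28.3)/(28.3 − 14.7) = 67.0/13.6 = 4.9265
CL = 100·r = 492.65 %

CL = 492.65 %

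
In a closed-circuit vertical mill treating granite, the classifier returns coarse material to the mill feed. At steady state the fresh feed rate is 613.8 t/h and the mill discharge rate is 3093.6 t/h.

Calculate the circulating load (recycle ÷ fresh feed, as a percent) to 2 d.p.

Steady state: M = F + R.
R = M − F = 3093.6 − 613.8 = 2479.8 t/h
CL = 100·R/F = 100·2479.8/613.8 = 404.01 %

CL = 404.01 %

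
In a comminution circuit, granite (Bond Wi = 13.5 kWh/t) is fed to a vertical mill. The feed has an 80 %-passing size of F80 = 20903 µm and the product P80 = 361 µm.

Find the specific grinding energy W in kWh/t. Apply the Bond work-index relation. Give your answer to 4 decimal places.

W = 10 Wi / √P80 − 10 Wi / √F80
1/√361 = 0.052632;  1/√20903 = 0.006917
W = 10·13.5·(0.052632 − 0.006917) = 6.1715 kWh/t

W = 6.1715 kWh/t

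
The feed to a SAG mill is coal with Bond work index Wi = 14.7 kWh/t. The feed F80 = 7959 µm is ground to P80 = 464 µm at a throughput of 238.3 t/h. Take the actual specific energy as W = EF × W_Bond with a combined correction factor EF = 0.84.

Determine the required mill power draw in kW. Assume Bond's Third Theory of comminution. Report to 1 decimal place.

W_Bond = 10·Wi·(1/√P₈₀ − 1/√F₈₀)
W = 10·14.7·(1/√464 − 1/√7959) = 10·14.7·(0.035215) = 5.1766 kWh/t
Apply correction: 5.1766 × 0.84 = 4.3483 kWh/t
P_mill = W·ṁ = 4.3483·238.3 = 1036.2 kW

P = 1036.2 kW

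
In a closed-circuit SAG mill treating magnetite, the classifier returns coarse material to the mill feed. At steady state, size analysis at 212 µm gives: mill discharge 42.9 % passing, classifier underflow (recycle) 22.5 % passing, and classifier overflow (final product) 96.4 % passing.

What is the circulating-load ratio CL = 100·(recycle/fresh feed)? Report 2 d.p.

Classifier node, passing 212 µm:
Fd + Rd = Ru + Fo ⇒ R/F = (o−d)/(d−u)
r = (96.4 − 42.9)/(42.9 − 22.5) = 53.5/20.4 = 2.6225
CL = 100·r = 262.25 %

CL = 262.25 %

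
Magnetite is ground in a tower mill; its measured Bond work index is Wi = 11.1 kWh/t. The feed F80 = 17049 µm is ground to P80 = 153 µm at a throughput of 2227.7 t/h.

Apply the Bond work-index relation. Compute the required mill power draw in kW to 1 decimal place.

Bond:  W = 10 Wi (1/√P − 1/√F)
W = 10·11.1·(1/√153 − 1/√17049) = 10·11.1·(0.073187) = 8.1237 kWh/t
Mill draw = 8.1237 × 2227.7 = 18097.2 kW

P = 18097.2 kW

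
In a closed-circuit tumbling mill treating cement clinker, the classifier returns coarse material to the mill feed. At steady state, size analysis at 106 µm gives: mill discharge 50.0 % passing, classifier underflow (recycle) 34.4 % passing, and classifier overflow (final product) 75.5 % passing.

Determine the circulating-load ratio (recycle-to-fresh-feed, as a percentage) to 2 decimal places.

CL = 163.46 %

Classifier node, passing 106 µm:
d + r·d = r·u + o → r(d−u) = o−d
r = (75.5 − 50.0)/(50.0 − 34.4) = 25.5/15.6 = 1.6346
CL = 100·r = 163.46 %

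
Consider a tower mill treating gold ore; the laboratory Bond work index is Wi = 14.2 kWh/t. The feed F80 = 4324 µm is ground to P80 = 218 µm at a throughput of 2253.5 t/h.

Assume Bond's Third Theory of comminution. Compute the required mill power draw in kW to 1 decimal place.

W = 10·Wi·[P80^(−½) − F80^(−½)]
W = 10·14.2·(1/√218 − 1/√4324) = 10·14.2·(0.052521) = 7.4580 kWh/t
P = W·T = 7.4580·2253.5 = 16806.6 kW

P = 16806.6 kW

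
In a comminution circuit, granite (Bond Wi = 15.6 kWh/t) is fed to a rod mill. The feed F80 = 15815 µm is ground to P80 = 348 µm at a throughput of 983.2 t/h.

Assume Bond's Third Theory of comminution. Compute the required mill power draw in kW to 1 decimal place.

W = 10 Wi (1/√P80 − 1/√F80)  [Bond]
W = 10·15.6·(1/√348 − 1/√15815) = 10·15.6·(0.045654) = 7.1220 kWh/t
P = W·T = 7.1220·983.2 = 7002.3 kW

P = 7002.3 kW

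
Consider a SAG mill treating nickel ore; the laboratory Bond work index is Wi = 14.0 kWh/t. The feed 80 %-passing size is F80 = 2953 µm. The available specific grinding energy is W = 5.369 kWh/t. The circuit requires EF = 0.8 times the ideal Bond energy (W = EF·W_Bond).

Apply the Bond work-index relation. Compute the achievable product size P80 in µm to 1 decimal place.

P80 = 227.2 µm

Bond:  W = 10 Wi (1/√P − 1/√F)
W_Bond = W / EF = 5.369 / 0.8 = 6.7112 kWh/t
P80^-0.5 = F80^-0.5 + W_Bond/(10 Wi)
  = 6.7112/(10·14.0) + 1/√2953 = 0.047938 + 0.018402 = 0.066340
P80 = (1/0.066340)² = 15.0739² = 227.22 µm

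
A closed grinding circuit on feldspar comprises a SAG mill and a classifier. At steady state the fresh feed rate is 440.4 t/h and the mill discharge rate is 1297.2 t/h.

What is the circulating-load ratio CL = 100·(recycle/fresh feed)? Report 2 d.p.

Discharge = new feed + return, hence
R = M − F = 1297.2 − 440.4 = 856.8 t/h
CL = 100·R/F = 100·856.8/440.4 = 194.55 %

CL = 194.55 %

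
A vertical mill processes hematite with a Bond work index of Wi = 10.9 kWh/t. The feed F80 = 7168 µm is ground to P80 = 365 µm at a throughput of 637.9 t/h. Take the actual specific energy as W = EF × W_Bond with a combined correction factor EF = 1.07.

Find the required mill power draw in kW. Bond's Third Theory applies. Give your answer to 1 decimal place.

W_Bond = 10·Wi·(1/√P₈₀ − 1/√F₈₀)
W = 10·10.9·(1/√365 − 1/√7168) = 10·10.9·(0.040531) = 4.4179 kWh/t
W_actual = 1.07 × 4.4179 = 4.7271 kWh/t
Power = W × throughput = 4.7271 kWh/t × 637.9 t/h = 3015.4 kW

P = 3015.4 kW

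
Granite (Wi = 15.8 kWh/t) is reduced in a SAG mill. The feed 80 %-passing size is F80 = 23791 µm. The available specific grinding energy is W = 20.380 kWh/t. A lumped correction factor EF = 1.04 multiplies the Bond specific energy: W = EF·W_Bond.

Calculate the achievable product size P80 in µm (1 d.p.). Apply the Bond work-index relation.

P80 = 58.7 µm

W = 10 Wi (P80^-0.5 − F80^-0.5)
W_Bond = W / EF = 20.380 / 1.04 = 19.5962 kWh/t
1/√P80 = 1/√F80 + W_Bond/(10·Wi)
  = 19.5962/(10·15.8) + 1/√23791 = 0.124026 + 0.006483 = 0.130510
P80 = (1/0.130510)² = 7.6623² = 58.71 µm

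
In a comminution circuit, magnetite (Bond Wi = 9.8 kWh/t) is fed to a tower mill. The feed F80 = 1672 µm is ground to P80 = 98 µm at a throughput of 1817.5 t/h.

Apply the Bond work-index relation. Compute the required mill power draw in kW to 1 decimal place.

P = 13636.4 kW

W = 10 Wi (P80^-0.5 − F80^-0.5)
W = 10·9.8·(1/√98 − 1/√1672) = 10·9.8·(0.076559) = 7.5028 kWh/t
P = W·T = 7.5028·1817.5 = 13636.4 kW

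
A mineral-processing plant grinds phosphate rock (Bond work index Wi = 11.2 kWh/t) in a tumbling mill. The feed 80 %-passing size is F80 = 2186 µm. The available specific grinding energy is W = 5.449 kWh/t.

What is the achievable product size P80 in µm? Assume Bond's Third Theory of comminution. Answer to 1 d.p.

P80 = 203.8 µm

W = 10·Wi·(P80^(-½) − F80^(-½))
P80^(−½) = W/(10 Wi) + F80^(−½)
  = 5.4490/(10·11.2) + 1/√2186 = 0.048652 + 0.021388 = 0.070040
P80 = (1/0.070040)² = 14.2776² = 203.85 µm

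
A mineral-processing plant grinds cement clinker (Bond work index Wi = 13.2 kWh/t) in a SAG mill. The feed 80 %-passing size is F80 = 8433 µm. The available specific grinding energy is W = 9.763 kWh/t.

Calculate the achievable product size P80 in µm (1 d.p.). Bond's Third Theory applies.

W_Bond = 10·Wi·(1/√P₈₀ − 1/√F₈₀)
1/√P80 = 1/√F80 + W/(10·Wi)
  = 9.7630/(10·13.2) + 1/√8433 = 0.073962 + 0.010890 = 0.084852
P80 = (1/0.084852)² = 11.7853² = 138.89 µm

P80 = 138.9 µm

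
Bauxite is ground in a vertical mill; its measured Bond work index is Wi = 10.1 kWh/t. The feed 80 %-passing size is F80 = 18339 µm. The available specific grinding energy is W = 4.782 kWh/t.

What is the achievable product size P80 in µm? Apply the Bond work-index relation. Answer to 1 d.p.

W = 10 Wi / √P80 − 10 Wi / √F80
1/√P80 = 1/√F80 + W/(10·Wi)
  = 4.7820/(10·10.1) + 1/√18339 = 0.047347 + 0.007384 = 0.054731
P80 = (1/0.054731)² = 18.2712² = 333.84 µm

P80 = 333.8 µm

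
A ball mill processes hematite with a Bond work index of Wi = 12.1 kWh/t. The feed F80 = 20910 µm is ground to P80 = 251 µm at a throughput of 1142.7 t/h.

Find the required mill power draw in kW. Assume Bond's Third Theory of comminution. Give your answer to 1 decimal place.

W = 10 Wi (1/√P80 − 1/√F80)  [Bond]
W = 10·12.1·(1/√251 − 1/√20910) = 10·12.1·(0.056204) = 6.8007 kWh/t
Power = W × throughput = 6.8007 kWh/t × 1142.7 t/h = 7771.1 kW

P = 7771.1 kW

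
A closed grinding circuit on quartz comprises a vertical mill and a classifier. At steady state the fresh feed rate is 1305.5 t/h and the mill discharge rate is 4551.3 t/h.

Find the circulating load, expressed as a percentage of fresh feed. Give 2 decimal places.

CL = 248.63 %

Mill node: discharge = fresh + recycle.
R = M − F = 4551.3 − 1305.5 = 3245.8 t/h
CL = 100·R/F = 100·3245.8/1305.5 = 248.63 %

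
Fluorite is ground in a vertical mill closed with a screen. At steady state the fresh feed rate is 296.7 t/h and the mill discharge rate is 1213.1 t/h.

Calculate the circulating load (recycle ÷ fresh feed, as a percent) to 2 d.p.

CL = 308.86 %

Mill node: discharge = fresh + recycle.
R = M − F = 1213.1 − 296.7 = 916.4 t/h
CL = 100·R/F = 100·916.4/296.7 = 308.86 %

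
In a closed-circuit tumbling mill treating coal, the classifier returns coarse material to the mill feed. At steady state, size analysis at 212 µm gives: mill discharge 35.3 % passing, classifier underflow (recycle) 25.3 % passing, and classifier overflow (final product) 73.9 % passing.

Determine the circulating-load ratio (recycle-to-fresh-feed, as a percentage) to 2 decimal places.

Two-product formula at 212 µm:
r = (o − d)/(d − u)
r = (73.9 − 35.3)/(35.3 − 25.3) = 38.6/10.0 = 3.8600
CL = 100·r = 386.00 %

CL = 386.00 %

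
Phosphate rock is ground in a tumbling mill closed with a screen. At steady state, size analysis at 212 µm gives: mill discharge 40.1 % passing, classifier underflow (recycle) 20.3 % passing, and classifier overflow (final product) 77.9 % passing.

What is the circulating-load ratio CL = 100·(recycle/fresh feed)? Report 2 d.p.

Two-product formula at 212 µm:
Fd + Rd = Ru + Fo ⇒ R/F = (o−d)/(d−u)
r = (77.9 − 40.1)/(40.1 − 20.3) = 37.8/19.8 = 1.9091
CL = 100·r = 190.91 %

CL = 190.91 %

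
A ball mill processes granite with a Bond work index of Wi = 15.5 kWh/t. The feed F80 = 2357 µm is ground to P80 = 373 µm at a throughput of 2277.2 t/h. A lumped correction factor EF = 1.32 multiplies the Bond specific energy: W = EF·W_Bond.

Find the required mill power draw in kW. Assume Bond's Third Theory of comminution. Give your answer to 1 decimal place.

P = 14527.4 kW

W = 10 Wi (P80^-0.5 − F80^-0.5)
W = 10·15.5·(1/√373 − 1/√2357) = 10·15.5·(0.031180) = 4.8329 kWh/t
With EF = 1.32: W = 4.8329·1.32 = 6.3795 kWh/t
P = W·T = 6.3795·2277.2 = 14527.4 kW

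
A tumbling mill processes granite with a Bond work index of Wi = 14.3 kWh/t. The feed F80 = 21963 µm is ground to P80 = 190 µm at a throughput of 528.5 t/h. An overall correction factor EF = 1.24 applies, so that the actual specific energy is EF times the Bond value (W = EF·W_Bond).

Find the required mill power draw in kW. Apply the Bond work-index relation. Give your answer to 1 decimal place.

P = 6166.4 kW

W = 10 Wi (P80^-0.5 − F80^-0.5)
W = 10·14.3·(1/√190 − 1/√21963) = 10·14.3·(0.065800) = 9.4094 kWh/t
W_actual = 1.24 × 9.4094 = 11.6676 kWh/t
P = W·T = 11.6676·528.5 = 6166.4 kW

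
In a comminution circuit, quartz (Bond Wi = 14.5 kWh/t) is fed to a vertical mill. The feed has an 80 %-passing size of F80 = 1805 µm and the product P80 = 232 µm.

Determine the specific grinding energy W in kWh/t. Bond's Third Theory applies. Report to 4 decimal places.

W = 10 Wi (1/√P80 − 1/√F80)  [Bond]
1/√232 = 0.065653;  1/√1805 = 0.023538
W = 10·14.5·(0.065653 − 0.023538) = 6.1068 kWh/t

W = 6.1068 kWh/t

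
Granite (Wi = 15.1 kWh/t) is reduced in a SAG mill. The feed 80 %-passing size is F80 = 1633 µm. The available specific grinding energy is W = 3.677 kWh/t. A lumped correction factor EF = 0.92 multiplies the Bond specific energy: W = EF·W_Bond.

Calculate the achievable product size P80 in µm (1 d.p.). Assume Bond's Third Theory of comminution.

W = 10·Wi·(P80^(-½) − F80^(-½))
W_Bond = W / EF = 3.677 / 0.92 = 3.9967 kWh/t
⇒ 1/√P80 = W_Bond/(10·Wi) + 1/√F80
  = 3.9967/(10·15.1) + 1/√1633 = 0.026468 + 0.024746 = 0.051215
P80 = (1/0.051215)² = 19.5257² = 381.25 µm

P80 = 381.3 µm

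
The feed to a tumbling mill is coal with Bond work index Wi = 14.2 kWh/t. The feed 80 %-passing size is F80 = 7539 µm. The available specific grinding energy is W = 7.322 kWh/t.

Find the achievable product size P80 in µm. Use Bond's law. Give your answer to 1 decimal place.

P80 = 251.3 µm

W = 10 Wi (1/√P80 − 1/√F80)  [Bond]
P80^(−½) = W/(10 Wi) + F80^(−½)
  = 7.3220/(10·14.2) + 1/√7539 = 0.051563 + 0.011517 = 0.063080
P80 = (1/0.063080)² = 15.8528² = 251.31 µm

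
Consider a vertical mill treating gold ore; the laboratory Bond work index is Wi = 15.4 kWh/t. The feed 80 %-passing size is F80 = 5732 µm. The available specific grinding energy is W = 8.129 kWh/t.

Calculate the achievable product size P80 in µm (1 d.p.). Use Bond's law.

W = 10·Wi·[P80^(−½) − F80^(−½)]
P80^(−½) = W/(10 Wi) + F80^(−½)
  = 8.1290/(10·15.4) + 1/√5732 = 0.052786 + 0.013208 = 0.065994
P80 = (1/0.065994)² = 15.1529² = 229.61 µm

P80 = 229.6 µm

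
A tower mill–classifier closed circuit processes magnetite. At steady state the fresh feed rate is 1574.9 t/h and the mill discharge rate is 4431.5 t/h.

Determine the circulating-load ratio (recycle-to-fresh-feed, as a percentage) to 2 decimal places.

CL = 181.38 %

Steady state: M = F + R.
R = M − F = 4431.5 − 1574.9 = 2856.6 t/h
CL = 100·R/F = 100·2856.6/1574.9 = 181.38 %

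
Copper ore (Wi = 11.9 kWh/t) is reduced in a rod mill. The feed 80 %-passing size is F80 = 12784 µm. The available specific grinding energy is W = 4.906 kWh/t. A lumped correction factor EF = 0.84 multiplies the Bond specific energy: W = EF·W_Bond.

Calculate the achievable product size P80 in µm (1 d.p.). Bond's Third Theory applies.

W = 10·Wi·[P80^(−½) − F80^(−½)]
W_Bond = W / EF = 4.906 / 0.84 = 5.8405 kWh/t
1/√P80 = 1/√F80 + W_Bond/(10·Wi)
  = 5.8405/(10·11.9) + 1/√12784 = 0.049080 + 0.008844 = 0.057924
P80 = (1/0.057924)² = 17.2640² = 298.05 µm

P80 = 298.0 µm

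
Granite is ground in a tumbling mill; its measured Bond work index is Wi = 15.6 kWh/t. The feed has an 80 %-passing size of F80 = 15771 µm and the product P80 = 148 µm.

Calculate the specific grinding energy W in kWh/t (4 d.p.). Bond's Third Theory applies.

Bond: W = 10·Wi·(1/√P80 − 1/√F80)
1/√148 = 0.082199;  1/√15771 = 0.007963
W = 10·15.6·(0.082199 − 0.007963) = 11.5809 kWh/t

W = 11.5809 kWh/t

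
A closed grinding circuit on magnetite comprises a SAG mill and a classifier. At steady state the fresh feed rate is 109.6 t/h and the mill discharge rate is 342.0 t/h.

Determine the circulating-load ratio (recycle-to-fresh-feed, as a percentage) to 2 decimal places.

CL = 212.04 %

Discharge = new feed + return, hence
R = M − F = 342.0 − 109.6 = 232.4 t/h
CL = 100·R/F = 100·232.4/109.6 = 212.04 %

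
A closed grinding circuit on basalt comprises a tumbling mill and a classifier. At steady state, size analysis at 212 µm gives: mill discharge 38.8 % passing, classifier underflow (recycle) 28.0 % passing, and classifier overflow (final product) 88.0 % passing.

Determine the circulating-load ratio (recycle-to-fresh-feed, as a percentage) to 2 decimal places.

CL = 455.56 %

Mass balance on the −212 µm fraction:
Fd + Rd = Ru + Fo ⇒ R/F = (o−d)/(d−u)
r = (88.0 − 38.8)/(38.8 − 28.0) = 49.2/10.8 = 4.5556
CL = 100·r = 455.56 %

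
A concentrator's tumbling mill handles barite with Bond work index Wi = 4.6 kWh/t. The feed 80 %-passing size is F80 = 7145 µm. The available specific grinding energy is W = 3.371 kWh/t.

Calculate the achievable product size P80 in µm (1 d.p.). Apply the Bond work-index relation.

P80 = 138.0 µm

Bond: W = 10·Wi·(1/√P80 − 1/√F80)
⇒ 1/√P80 = W/(10 Wi) + 1/√F80
  = 3.3710/(10·4.6) + 1/√7145 = 0.073283 + 0.011830 = 0.085113
P80 = (1/0.085113)² = 11.7491² = 138.04 µm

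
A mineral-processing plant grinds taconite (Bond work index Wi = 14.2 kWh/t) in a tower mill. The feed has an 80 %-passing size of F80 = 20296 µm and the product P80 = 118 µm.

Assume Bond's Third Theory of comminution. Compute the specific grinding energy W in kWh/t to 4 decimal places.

W = 12.0754 kWh/t

Bond:  W = 10 Wi (1/√P − 1/√F)
1/√118 = 0.092057;  1/√20296 = 0.007019
W = 10·14.2·(0.092057 − 0.007019) = 12.0754 kWh/t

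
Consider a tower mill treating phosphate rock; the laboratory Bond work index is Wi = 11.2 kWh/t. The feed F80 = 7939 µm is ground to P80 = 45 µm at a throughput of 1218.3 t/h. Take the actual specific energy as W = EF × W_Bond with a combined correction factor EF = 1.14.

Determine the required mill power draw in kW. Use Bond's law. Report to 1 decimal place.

P = 21442.6 kW

Bond: W = 10·Wi·(1/√P80 − 1/√F80)
W = 10·11.2·(1/√45 − 1/√7939) = 10·11.2·(0.137848) = 15.4390 kWh/t
Apply correction: 15.4390 × 1.14 = 17.6004 kWh/t
P = W·T = 17.6004·1218.3 = 21442.6 kW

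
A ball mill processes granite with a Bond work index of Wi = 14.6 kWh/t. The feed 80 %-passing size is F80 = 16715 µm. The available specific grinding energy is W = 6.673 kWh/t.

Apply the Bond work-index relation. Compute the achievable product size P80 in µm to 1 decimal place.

W = 10 Wi / √P80 − 10 Wi / √F80
P80^-0.5 = F80^-0.5 + W/(10 Wi)
  = 6.6730/(10·14.6) + 1/√16715 = 0.045705 + 0.007735 = 0.053440
P80 = (1/0.053440)² = 18.7125² = 350.16 µm

P80 = 350.2 µm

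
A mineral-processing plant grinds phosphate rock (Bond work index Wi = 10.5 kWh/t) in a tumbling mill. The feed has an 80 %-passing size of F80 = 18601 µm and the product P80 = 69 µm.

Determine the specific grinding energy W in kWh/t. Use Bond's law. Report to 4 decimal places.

W = 11.8706 kWh/t

W = 10·Wi·[P80^(−½) − F80^(−½)]
1/√69 = 0.120386;  1/√18601 = 0.007332
W = 10·10.5·(0.120386 − 0.007332) = 11.8706 kWh/t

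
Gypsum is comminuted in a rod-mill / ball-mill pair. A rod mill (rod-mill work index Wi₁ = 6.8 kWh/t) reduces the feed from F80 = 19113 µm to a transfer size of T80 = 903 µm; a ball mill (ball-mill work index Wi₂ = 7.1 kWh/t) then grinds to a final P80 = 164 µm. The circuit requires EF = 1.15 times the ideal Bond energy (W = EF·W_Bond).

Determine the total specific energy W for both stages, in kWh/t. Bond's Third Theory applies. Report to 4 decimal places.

W = 5.6953 kWh/t

Bond:  W = 10 Wi (1/√P − 1/√F)
Stage 1 (19113→903 µm, Wi₁=6.8): W₁ = 10·6.8·(0.033278 − 0.007233) = 1.7710 kWh/t
Stage 2 (903→164 µm, Wi₂=7.1): W₂ = 10·7.1·(0.078087 − 0.033278) = 3.1814 kWh/t
W = W₁ + W₂ = 1.7710 + 3.1814 = 4.9525 kWh/t
Corrected W = EF·W_Bond = 1.15·4.9525 = 5.6953 kWh/t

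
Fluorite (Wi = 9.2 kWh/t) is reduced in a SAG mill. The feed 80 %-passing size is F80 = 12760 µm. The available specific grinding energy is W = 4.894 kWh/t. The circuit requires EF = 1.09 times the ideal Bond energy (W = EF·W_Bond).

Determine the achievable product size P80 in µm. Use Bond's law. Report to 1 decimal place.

W = 10·Wi·(P80^(-½) − F80^(-½))
W_Bond = W / EF = 4.894 / 1.09 = 4.4899 kWh/t
1/√P80 = 1/√F80 + W_Bond/(10·Wi)
  = 4.4899/(10·9.2) + 1/√12760 = 0.048803 + 0.008853 = 0.057656
P80 = (1/0.057656)² = 17.3442² = 300.82 µm

P80 = 300.8 µm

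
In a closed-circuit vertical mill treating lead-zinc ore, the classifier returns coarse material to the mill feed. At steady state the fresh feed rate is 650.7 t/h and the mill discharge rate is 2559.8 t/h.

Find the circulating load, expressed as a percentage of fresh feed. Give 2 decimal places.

CL = 293.39 %

Discharge = new feed + return, hence
R = M − F = 2559.8 − 650.7 = 1909.1 t/h
CL = 100·R/F = 100·1909.1/650.7 = 293.39 %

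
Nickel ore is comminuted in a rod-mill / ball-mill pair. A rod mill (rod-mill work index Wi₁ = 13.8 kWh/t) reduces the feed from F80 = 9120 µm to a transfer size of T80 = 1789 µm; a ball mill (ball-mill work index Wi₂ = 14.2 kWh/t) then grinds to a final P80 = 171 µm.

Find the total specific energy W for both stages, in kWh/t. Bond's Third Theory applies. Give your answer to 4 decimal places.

W = 10 Wi (P80^-0.5 − F80^-0.5)
Stage 1 (9120→1789 µm, Wi₁=13.8): W₁ = 10·13.8·(0.023643 − 0.010471) = 1.8176 kWh/t
Stage 2 (1789→171 µm, Wi₂=14.2): W₂ = 10·14.2·(0.076472 − 0.023643) = 7.5018 kWh/t
W = W₁ + W₂ = 1.8176 + 7.5018 = 9.3194 kWh/t

W = 9.3194 kWh/t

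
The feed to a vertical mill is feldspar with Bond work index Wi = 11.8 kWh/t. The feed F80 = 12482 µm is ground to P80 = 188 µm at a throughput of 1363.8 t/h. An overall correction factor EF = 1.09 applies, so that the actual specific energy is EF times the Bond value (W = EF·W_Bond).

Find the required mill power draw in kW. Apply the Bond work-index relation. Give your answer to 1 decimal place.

W_Bond = 10·Wi·(1/√P₈₀ − 1/√F₈₀)
W = 10·11.8·(1/√188 − 1/√12482) = 10·11.8·(0.063982) = 7.5498 kWh/t
Apply correction: 7.5498 × 1.09 = 8.2293 kWh/t
P_mill = W·ṁ = 8.2293·1363.8 = 11223.2 kW

P = 11223.2 kW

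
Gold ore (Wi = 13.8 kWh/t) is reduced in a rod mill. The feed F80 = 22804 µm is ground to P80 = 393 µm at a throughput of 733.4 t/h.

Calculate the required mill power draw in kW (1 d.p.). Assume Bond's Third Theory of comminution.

P = 4435.1 kW

W = 10·Wi·[P80^(−½) − F80^(−½)]
W = 10·13.8·(1/√393 − 1/√22804) = 10·13.8·(0.043821) = 6.0473 kWh/t
P_mill = W·ṁ = 6.0473·733.4 = 4435.1 kW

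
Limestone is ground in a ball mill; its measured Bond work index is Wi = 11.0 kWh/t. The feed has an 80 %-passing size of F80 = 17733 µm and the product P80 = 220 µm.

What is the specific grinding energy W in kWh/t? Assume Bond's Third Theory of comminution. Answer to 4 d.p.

W = 6.5902 kWh/t

W_Bond = 10·Wi·(1/√P₈₀ − 1/√F₈₀)
1/√220 = 0.067420;  1/√17733 = 0.007509
W = 10·11.0·(0.067420 − 0.007509) = 6.5902 kWh/t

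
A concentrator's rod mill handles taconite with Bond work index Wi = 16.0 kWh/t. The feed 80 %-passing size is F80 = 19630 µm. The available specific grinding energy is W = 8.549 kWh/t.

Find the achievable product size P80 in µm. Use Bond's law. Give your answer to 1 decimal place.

P80 = 272.6 µm

W = 10 Wi (1/√P80 − 1/√F80)  [Bond]
⇒ 1/√P80 = W/(10·Wi) + 1/√F80
  = 8.5490/(10·16.0) + 1/√19630 = 0.053431 + 0.007137 = 0.060569
P80 = (1/0.060569)² = 16.5102² = 272.59 µm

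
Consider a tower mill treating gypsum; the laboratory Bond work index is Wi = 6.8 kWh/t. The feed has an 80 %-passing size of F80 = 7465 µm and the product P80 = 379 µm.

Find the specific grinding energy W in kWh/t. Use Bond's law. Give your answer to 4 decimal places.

W = 2.7059 kWh/t

W = 10 Wi (P80^-0.5 − F80^-0.5)
1/√379 = 0.051367;  1/√7465 = 0.011574
W = 10·6.8·(0.051367 − 0.011574) = 2.7059 kWh/t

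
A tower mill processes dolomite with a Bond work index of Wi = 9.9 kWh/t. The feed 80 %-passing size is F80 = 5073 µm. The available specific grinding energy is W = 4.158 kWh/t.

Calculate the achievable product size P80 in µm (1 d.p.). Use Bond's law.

Bond: W = 10·Wi·(1/√P80 − 1/√F80)
P80^(−½) = W/(10 Wi) + F80^(−½)
  = 4.1580/(10·9.9) + 1/√5073 = 0.042000 + 0.014040 = 0.056040
P80 = (1/0.056040)² = 17.8444² = 318.42 µm

P80 = 318.4 µm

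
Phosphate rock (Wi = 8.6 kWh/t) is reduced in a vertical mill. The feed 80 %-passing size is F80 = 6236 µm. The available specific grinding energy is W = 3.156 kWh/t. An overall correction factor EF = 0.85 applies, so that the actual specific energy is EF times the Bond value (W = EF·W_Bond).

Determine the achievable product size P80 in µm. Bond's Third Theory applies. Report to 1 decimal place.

Bond: W = 10·Wi·(1/√P80 − 1/√F80)
W_Bond = W / EF = 3.156 / 0.85 = 3.7129 kWh/t
⇒ 1/√P80 = W_Bond/(10·Wi) + 1/√F80
  = 3.7129/(10·8.6) + 1/√6236 = 0.043174 + 0.012663 = 0.055837
P80 = (1/0.055837)² = 17.9093² = 320.74 µm

P80 = 320.7 µm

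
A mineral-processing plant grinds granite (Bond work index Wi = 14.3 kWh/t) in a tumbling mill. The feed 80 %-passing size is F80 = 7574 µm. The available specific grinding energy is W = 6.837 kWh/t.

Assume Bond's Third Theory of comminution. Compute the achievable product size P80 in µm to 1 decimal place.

W = 10 Wi (1/√P80 − 1/√F80)  [Bond]
⇒ 1/√P80 = W/(10·Wi) + 1/√F80
  = 6.8370/(10·14.3) + 1/√7574 = 0.047811 + 0.011490 = 0.059302
P80 = (1/0.059302)² = 16.8629² = 284.36 µm

P80 = 284.4 µm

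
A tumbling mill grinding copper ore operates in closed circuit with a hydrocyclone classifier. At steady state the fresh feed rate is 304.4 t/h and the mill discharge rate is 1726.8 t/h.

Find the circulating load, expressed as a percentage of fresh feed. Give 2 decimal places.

Steady state: M = F + R.
R = M − F = 1726.8 − 304.4 = 1422.4 t/h
CL = 100·R/F = 100·1422.4/304.4 = 467.28 %

CL = 467.28 %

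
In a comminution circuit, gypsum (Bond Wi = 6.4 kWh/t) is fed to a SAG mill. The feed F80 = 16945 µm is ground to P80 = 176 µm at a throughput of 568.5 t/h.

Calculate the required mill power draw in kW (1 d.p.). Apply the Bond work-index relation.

W = 10·Wi·[P80^(−½) − F80^(−½)]
W = 10·6.4·(1/√176 − 1/√16945) = 10·6.4·(0.067696) = 4.3325 kWh/t
Mill draw = 4.3325 × 568.5 = 2463.0 kW

P = 2463.0 kW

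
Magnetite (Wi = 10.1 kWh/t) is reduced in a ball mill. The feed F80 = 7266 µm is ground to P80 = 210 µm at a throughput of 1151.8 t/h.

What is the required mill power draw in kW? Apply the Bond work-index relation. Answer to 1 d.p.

W = 10 Wi (1/√P80 − 1/√F80)  [Bond]
W = 10·10.1·(1/√210 − 1/√7266) = 10·10.1·(0.057275) = 5.7848 kWh/t
P_mill = W·ṁ = 5.7848·1151.8 = 6662.9 kW

P = 6662.9 kW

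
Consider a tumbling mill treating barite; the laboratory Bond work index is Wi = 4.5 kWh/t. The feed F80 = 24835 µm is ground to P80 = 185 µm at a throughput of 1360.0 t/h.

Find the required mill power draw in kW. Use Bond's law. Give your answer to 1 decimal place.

Bond: W = 10·Wi·(1/√P80 − 1/√F80)
W = 10·4.5·(1/√185 − 1/√24835) = 10·4.5·(0.067176) = 3.0229 kWh/t
P_mill = W·ṁ = 3.0229·1360.0 = 4111.2 kW

P = 4111.2 kW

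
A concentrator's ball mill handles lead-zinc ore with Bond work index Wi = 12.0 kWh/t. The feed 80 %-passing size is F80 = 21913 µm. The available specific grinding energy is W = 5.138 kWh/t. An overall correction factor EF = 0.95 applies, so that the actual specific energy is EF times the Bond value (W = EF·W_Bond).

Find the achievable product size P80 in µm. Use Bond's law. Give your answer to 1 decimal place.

W = 10 Wi / √P80 − 10 Wi / √F80
W_Bond = W / EF = 5.138 / 0.95 = 5.4084 kWh/t
P80^-0.5 = F80^-0.5 + W_Bond/(10 Wi)
  = 5.4084/(10·12.0) + 1/√21913 = 0.045070 + 0.006755 = 0.051826
P80 = (1/0.051826)² = 19.2955² = 372.32 µm

P80 = 372.3 µm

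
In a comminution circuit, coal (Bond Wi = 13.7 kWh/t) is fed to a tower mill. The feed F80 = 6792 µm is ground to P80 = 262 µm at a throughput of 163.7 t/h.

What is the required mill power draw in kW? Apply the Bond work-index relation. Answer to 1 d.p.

W = 10 Wi (P80^-0.5 − F80^-0.5)
W = 10·13.7·(1/√262 − 1/√6792) = 10·13.7·(0.049646) = 6.8015 kWh/t
P_mill = W·ṁ = 6.8015·163.7 = 1113.4 kW

P = 1113.4 kW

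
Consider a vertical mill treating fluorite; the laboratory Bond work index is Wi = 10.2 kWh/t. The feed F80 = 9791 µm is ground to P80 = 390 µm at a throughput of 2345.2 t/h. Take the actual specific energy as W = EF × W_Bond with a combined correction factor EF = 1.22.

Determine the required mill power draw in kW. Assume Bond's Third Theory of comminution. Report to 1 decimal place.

W = 10 Wi / √P80 − 10 Wi / √F80
W = 10·10.2·(1/√390 − 1/√9791) = 10·10.2·(0.040531) = 4.1341 kWh/t
With EF = 1.22: W = 4.1341·1.22 = 5.0437 kWh/t
P = W·T = 5.0437·2345.2 = 11828.4 kW

P = 11828.4 kW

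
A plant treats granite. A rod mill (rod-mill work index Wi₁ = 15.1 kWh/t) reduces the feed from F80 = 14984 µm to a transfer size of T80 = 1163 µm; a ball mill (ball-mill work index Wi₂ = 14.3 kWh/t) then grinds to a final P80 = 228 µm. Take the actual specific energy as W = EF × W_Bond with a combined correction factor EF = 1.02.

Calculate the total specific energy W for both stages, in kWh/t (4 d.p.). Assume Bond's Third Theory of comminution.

W = 10 Wi (1/√P80 − 1/√F80)  [Bond]
Stage 1 (14984→1163 µm, Wi₁=15.1): W₁ = 10·15.1·(0.029323 − 0.008169) = 3.1942 kWh/t
Stage 2 (1163→228 µm, Wi₂=14.3): W₂ = 10·14.3·(0.066227 − 0.029323) = 5.2772 kWh/t
W = W₁ + W₂ = 3.1942 + 5.2772 = 8.4714 kWh/t
W_actual = 1.02 × 8.4714 = 8.6409 kWh/t

W = 8.6409 kWh/t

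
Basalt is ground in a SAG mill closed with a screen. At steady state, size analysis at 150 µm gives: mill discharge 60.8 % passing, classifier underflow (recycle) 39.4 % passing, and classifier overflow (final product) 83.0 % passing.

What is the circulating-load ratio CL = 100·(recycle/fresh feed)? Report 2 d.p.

CL = 103.74 %

Balance %-passing 150 µm (r = R/F):
(1+r)d = ru + o → r = (o−d)/(d−u)
r = (83.0 − 60.8)/(60.8 − 39.4) = 22.2/21.4 = 1.0374
CL = 100·r = 103.74 %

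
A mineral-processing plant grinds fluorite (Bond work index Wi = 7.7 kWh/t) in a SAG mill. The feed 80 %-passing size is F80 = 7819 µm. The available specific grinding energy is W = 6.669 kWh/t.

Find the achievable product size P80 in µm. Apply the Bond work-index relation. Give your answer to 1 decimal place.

W = 10 Wi / √P80 − 10 Wi / √F80
1/√P80 = 1/√F80 + W/(10·Wi)
  = 6.6690/(10·7.7) + 1/√7819 = 0.086610 + 0.011309 = 0.097919
P80 = (1/0.097919)² = 10.2125² = 104.29 µm

P80 = 104.3 µm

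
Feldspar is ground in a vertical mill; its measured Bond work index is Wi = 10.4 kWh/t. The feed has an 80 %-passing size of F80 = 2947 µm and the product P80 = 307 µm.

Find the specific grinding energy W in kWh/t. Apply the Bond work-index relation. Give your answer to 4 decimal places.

W = 10 Wi (P80^-0.5 − F80^-0.5)
1/√307 = 0.057073;  1/√2947 = 0.018421
W = 10·10.4·(0.057073 − 0.018421) = 4.0198 kWh/t

W = 4.0198 kWh/t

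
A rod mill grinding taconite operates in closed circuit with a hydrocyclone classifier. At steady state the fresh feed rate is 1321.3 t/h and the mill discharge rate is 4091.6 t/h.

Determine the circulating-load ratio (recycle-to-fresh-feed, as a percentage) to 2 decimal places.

CL = 209.66 %

M = F + R at steady state, so:
R = M − F = 4091.6 − 1321.3 = 2770.3 t/h
CL = 100·R/F = 100·2770.3/1321.3 = 209.66 %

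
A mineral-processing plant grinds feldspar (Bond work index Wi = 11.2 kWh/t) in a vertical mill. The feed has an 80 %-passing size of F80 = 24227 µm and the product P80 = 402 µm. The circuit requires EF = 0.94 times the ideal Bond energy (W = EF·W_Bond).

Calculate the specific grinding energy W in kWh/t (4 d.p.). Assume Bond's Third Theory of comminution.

W_Bond = 10·Wi·(1/√P₈₀ − 1/√F₈₀)
1/√402 = 0.049875;  1/√24227 = 0.006425
W = 10·11.2·(0.049875 − 0.006425) = 4.8665 kWh/t
Corrected W = EF·W_Bond = 0.94·4.8665 = 4.5745 kWh/t

W = 4.5745 kWh/t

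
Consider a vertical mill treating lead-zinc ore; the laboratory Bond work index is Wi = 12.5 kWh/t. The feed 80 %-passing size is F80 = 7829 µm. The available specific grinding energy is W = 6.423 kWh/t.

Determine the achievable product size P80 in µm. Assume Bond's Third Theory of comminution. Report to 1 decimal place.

W = 10·Wi·(P80^(-½) − F80^(-½))
1/√P80 = 1/√F80 + W/(10·Wi)
  = 6.4230/(10·12.5) + 1/√7829 = 0.051384 + 0.011302 = 0.062686
P80 = (1/0.062686)² = 15.9526² = 254.48 µm

P80 = 254.5 µm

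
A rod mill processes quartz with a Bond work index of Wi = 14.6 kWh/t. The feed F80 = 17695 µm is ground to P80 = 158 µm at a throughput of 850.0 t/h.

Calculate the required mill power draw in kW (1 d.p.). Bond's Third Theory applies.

Bond:  W = 10 Wi (1/√P − 1/√F)
W = 10·14.6·(1/√158 − 1/√17695) = 10·14.6·(0.072038) = 10.5176 kWh/t
P = W·T = 10.5176·850.0 = 8939.9 kW

P = 8939.9 kW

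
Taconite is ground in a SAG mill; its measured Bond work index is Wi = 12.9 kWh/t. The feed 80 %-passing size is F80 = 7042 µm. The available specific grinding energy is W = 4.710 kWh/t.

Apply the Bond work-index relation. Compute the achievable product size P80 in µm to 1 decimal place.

P80 = 426.4 µm

W = 10·Wi·[P80^(−½) − F80^(−½)]
⇒ 1/√P80 = W/(10·Wi) + 1/√F80
  = 4.7100/(10·12.9) + 1/√7042 = 0.036512 + 0.011917 = 0.048428
P80 = (1/0.048428)² = 20.6491² = 426.39 µm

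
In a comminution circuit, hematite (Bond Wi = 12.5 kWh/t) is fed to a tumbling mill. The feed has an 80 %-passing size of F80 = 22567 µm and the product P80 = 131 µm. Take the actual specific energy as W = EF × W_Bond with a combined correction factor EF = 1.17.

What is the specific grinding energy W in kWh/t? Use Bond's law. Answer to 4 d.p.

Bond:  W = 10 Wi (1/√P − 1/√F)
1/√131 = 0.087370;  1/√22567 = 0.006657
W = 10·12.5·(0.087370 − 0.006657) = 10.0892 kWh/t
W_actual = 1.17 × 10.0892 = 11.8044 kWh/t

W = 11.8044 kWh/t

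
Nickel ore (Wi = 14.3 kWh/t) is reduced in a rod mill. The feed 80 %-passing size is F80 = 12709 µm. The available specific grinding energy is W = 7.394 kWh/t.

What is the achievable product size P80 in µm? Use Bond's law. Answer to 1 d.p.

P80 = 272.5 µm

W_Bond = 10·Wi·(1/√P₈₀ − 1/√F₈₀)
P80^(−½) = W/(10 Wi) + F80^(−½)
  = 7.3940/(10·14.3) + 1/√12709 = 0.051706 + 0.008870 = 0.060577
P80 = (1/0.060577)² = 16.5080² = 272.51 µm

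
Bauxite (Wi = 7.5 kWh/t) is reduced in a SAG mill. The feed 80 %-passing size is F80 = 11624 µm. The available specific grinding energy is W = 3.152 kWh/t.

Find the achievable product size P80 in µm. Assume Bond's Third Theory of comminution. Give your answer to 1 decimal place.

W = 10 Wi (1/√P80 − 1/√F80)  [Bond]
P80^-0.5 = F80^-0.5 + W/(10 Wi)
  = 3.1520/(10·7.5) + 1/√11624 = 0.042027 + 0.009275 = 0.051302
P80 = (1/0.051302)² = 19.4925² = 379.96 µm

P80 = 380.0 µm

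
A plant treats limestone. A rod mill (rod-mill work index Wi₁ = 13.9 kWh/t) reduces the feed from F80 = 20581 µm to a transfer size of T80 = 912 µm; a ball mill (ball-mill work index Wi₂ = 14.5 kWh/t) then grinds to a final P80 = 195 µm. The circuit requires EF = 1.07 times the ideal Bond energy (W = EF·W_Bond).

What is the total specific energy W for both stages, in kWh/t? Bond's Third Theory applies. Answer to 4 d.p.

W = 9.8612 kWh/t

W = 10 Wi (1/√P80 − 1/√F80)  [Bond]
Stage 1 (20581→912 µm, Wi₁=13.9): W₁ = 10·13.9·(0.033113 − 0.006971) = 3.6338 kWh/t
Stage 2 (912→195 µm, Wi₂=14.5): W₂ = 10·14.5·(0.071611 − 0.033113) = 5.5822 kWh/t
W = W₁ + W₂ = 3.6338 + 5.5822 = 9.2161 kWh/t
Corrected W = EF·W_Bond = 1.07·9.2161 = 9.8612 kWh/t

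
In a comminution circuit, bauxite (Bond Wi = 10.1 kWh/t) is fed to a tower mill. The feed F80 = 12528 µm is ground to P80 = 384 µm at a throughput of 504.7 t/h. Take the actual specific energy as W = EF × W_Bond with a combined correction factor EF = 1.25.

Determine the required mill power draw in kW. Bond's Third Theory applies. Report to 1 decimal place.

W = 10 Wi (1/√P80 − 1/√F80)  [Bond]
W = 10·10.1·(1/√384 − 1/√12528) = 10·10.1·(0.042097) = 4.2518 kWh/t
Apply correction: 4.2518 × 1.25 = 5.3147 kWh/t
Mill draw = 5.3147 × 504.7 = 2682.3 kW

P = 2682.3 kW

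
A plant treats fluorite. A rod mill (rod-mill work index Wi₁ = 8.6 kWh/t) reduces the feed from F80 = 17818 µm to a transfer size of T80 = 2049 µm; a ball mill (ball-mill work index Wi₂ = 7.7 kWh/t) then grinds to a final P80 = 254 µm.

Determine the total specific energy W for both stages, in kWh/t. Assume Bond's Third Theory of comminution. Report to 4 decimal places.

W = 10 Wi (P80^-0.5 − F80^-0.5)
Stage 1 (17818→2049 µm, Wi₁=8.6): W₁ = 10·8.6·(0.022092 − 0.007492) = 1.2556 kWh/t
Stage 2 (2049→254 µm, Wi₂=7.7): W₂ = 10·7.7·(0.062746 − 0.022092) = 3.1303 kWh/t
W = W₁ + W₂ = 1.2556 + 3.1303 = 4.3860 kWh/t

W = 4.3860 kWh/t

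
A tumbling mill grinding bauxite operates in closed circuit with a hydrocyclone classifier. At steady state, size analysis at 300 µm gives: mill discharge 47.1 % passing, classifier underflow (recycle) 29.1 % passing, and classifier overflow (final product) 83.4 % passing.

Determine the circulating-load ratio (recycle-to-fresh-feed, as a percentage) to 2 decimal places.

CL = 201.67 %

Balance %-passing 300 µm (r = R/F):
r = (o − d)/(d − u)
r = (83.4 − 47.1)/(47.1 − 29.1) = 36.3/18.0 = 2.0167
CL = 100·r = 201.67 %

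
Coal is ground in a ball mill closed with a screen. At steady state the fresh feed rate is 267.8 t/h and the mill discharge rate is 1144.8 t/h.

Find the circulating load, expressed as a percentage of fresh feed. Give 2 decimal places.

CL = 327.48 %

Steady state: M = F + R.
R = M − F = 1144.8 − 267.8 = 877.0 t/h
CL = 100·R/F = 100·877.0/267.8 = 327.48 %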